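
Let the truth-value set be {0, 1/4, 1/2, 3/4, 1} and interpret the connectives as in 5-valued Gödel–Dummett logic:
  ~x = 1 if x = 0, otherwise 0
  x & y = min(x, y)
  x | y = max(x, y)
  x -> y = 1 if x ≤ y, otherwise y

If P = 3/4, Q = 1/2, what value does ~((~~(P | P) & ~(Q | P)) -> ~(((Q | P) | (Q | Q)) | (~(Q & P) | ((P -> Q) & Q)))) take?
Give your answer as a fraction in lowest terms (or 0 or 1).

0

P | P = 3/4 | 3/4 = 3/4
~(P | P) = ~3/4 = 0
~~(P | P) = ~0 = 1
Q | P = 1/2 | 3/4 = 3/4
~(Q | P) = ~3/4 = 0
~~(P | P) & ~(Q | P) = 1 & 0 = 0
Q | P = 1/2 | 3/4 = 3/4
Q | Q = 1/2 | 1/2 = 1/2
(Q | P) | (Q | Q) = 3/4 | 1/2 = 3/4
Q & P = 1/2 & 3/4 = 1/2
~(Q & P) = ~1/2 = 0
P -> Q = 3/4 -> 1/2 = 1/2
(P -> Q) & Q = 1/2 & 1/2 = 1/2
~(Q & P) | ((P -> Q) & Q) = 0 | 1/2 = 1/2
((Q | P) | (Q | Q)) | (~(Q & P) | ((P -> Q) & Q)) = 3/4 | 1/2 = 3/4
~(((Q | P) | (Q | Q)) | (~(Q & P) | ((P -> Q) & Q))) = ~3/4 = 0
(~~(P | P) & ~(Q | P)) -> ~(((Q | P) | (Q | Q)) | (~(Q & P) | ((P -> Q) & Q))) = 0 -> 0 = 1
~((~~(P | P) & ~(Q | P)) -> ~(((Q | P) | (Q | Q)) | (~(Q & P) | ((P -> Q) & Q)))) = ~1 = 0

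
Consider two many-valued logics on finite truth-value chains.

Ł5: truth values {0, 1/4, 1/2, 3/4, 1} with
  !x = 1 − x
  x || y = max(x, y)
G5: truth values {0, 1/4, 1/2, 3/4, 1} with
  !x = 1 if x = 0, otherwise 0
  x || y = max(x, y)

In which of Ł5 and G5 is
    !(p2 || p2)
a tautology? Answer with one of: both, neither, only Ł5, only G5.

In Ł5: at p2 = 1/4 the value is 3/4 — not a tautology.
In G5: at p2 = 1/4 the value is 0 — not a tautology.

neither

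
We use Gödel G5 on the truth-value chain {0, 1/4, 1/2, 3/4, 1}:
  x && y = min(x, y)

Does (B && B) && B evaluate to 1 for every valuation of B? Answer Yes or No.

Counterexample: take B = 0.
B && B = 0 && 0 = 0
(B && B) && B = 0 && 0 = 0
This gives 0 ≠ 1.

No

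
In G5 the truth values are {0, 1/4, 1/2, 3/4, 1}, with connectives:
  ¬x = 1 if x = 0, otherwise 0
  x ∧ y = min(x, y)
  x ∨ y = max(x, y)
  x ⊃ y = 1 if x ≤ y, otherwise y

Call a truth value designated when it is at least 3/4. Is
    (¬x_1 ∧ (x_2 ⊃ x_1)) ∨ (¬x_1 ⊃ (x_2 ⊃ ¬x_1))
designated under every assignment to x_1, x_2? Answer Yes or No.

Yes

At x_1 = 3/4, x_2 = 1/4, for instance:
¬x_1 = ¬3/4 = 0
x_2 ⊃ x_1 = 1/4 ⊃ 3/4 = 1
¬x_1 ∧ (x_2 ⊃ x_1) = 0 ∧ 1 = 0
¬x_1 = ¬3/4 = 0
¬x_1 = ¬3/4 = 0
x_2 ⊃ ¬x_1 = 1/4 ⊃ 0 = 0
¬x_1 ⊃ (x_2 ⊃ ¬x_1) = 0 ⊃ 0 = 1
(¬x_1 ∧ (x_2 ⊃ x_1)) ∨ (¬x_1 ⊃ (x_2 ⊃ ¬x_1)) = 0 ∨ 1 = 1
and checking the remaining 24 assignments likewise gives ≥ 3/4 in every case.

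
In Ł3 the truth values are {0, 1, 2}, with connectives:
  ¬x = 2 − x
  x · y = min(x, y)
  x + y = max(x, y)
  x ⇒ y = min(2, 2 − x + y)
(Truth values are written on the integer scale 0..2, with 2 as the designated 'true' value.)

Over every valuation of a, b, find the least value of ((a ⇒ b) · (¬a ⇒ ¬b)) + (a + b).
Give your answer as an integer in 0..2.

Take a = 0, b = 1:
a ⇒ b = 0 ⇒ 1 = 2
¬a = ¬0 = 2
¬b = ¬1 = 1
¬a ⇒ ¬b = 2 ⇒ 1 = 1
(a ⇒ b) · (¬a ⇒ ¬b) = 2 · 1 = 1
a + b = 0 + 1 = 1
((a ⇒ b) · (¬a ⇒ ¬b)) + (a + b) = 1 + 1 = 1
No assignment yields a value below 1, so this is the minimum.

1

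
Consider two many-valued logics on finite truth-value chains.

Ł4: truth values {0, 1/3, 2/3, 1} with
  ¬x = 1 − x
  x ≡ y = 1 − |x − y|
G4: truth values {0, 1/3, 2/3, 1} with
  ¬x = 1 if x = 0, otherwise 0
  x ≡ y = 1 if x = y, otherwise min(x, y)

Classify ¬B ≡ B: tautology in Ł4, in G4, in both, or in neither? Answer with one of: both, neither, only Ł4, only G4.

neither

In Ł4: at B = 0 the value is 0 — not a tautology.
In G4: at B = 0 the value is 0 — not a tautology.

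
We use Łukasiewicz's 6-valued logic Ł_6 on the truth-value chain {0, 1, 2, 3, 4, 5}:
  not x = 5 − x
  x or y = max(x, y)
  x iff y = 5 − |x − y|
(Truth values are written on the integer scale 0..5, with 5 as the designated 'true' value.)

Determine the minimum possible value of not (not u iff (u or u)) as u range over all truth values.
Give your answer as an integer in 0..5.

1

Take u = 2:
not u = not 2 = 3
u or u = 2 or 2 = 2
not u iff (u or u) = 3 iff 2 = 4
not (not u iff (u or u)) = not 4 = 1
No assignment yields a value below 1, so this is the minimum.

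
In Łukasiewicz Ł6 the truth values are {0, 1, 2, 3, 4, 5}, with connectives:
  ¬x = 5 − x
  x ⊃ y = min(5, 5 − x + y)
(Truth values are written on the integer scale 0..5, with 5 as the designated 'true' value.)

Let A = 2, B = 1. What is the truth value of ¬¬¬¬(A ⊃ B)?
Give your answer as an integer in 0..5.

4

A ⊃ B = 2 ⊃ 1 = 4
¬(A ⊃ B) = ¬4 = 1
¬¬(A ⊃ B) = ¬1 = 4
¬¬¬(A ⊃ B) = ¬4 = 1
¬¬¬¬(A ⊃ B) = ¬1 = 4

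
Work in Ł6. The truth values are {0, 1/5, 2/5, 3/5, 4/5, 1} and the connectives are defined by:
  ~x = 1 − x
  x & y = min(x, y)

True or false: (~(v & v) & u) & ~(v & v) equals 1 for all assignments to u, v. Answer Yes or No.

No

Counterexample: take u = 0, v = 0.
v & v = 0 & 0 = 0
~(v & v) = ~0 = 1
~(v & v) & u = 1 & 0 = 0
(~(v & v) & u) & ~(v & v) = 0 & 1 = 0
This gives 0 ≠ 1.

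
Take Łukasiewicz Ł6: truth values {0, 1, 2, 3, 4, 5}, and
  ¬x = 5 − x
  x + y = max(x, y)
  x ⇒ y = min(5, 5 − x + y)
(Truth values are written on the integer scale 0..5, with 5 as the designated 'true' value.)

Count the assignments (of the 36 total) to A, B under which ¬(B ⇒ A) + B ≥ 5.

value 5: 6 assignments (counts)
value 4: 6 assignments
value 3: 6 assignments
value 2: 6 assignments
value 1: 6 assignments
value 0: 6 assignments
So 6 of the 36 assignments meet the threshold.

6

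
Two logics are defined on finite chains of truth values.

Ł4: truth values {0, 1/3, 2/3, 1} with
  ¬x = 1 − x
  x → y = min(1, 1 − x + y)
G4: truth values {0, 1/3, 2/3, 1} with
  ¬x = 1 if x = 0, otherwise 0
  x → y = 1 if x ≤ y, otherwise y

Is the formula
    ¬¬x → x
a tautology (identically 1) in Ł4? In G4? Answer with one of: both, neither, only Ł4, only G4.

In Ł4: every assignment gives 1 — tautology.
In G4: at x = 1/3 the value is 1/3 — not a tautology.

only Ł4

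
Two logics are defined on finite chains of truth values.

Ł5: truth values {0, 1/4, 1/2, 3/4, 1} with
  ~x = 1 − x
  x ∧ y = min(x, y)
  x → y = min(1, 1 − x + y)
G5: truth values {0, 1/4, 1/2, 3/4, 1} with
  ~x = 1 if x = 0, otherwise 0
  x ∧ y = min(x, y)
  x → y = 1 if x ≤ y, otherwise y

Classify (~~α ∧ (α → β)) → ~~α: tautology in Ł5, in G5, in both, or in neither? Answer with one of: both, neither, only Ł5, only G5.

both

In Ł5: every assignment gives 1 — tautology.
In G5: every assignment gives 1 — tautology.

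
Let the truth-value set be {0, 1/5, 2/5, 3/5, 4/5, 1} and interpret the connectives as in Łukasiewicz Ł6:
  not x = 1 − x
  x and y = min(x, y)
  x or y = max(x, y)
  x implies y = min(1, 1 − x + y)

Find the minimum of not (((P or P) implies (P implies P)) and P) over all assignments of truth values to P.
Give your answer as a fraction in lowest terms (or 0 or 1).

0

Take P = 1:
P or P = 1 or 1 = 1
P implies P = 1 implies 1 = 1
(P or P) implies (P implies P) = 1 implies 1 = 1
((P or P) implies (P implies P)) and P = 1 and 1 = 1
not (((P or P) implies (P implies P)) and P) = not 1 = 0
No assignment yields a value below 0, so this is the minimum.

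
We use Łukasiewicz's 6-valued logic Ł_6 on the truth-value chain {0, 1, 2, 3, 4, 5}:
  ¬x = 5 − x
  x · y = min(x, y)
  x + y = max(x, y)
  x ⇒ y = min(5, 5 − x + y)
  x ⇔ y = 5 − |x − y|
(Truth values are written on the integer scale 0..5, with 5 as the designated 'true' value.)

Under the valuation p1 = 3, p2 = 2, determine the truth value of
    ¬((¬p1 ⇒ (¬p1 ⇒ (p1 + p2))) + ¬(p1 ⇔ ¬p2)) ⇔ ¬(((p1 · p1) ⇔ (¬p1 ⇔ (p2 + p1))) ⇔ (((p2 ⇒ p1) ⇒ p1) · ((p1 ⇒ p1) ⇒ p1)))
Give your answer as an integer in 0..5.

¬p1 = ¬3 = 2
¬p1 = ¬3 = 2
p1 + p2 = 3 + 2 = 3
¬p1 ⇒ (p1 + p2) = 2 ⇒ 3 = 5
¬p1 ⇒ (¬p1 ⇒ (p1 + p2)) = 2 ⇒ 5 = 5
¬p2 = ¬2 = 3
p1 ⇔ ¬p2 = 3 ⇔ 3 = 5
¬(p1 ⇔ ¬p2) = ¬5 = 0
(¬p1 ⇒ (¬p1 ⇒ (p1 + p2))) + ¬(p1 ⇔ ¬p2) = 5 + 0 = 5
¬((¬p1 ⇒ (¬p1 ⇒ (p1 + p2))) + ¬(p1 ⇔ ¬p2)) = ¬5 = 0
p1 · p1 = 3 · 3 = 3
¬p1 = ¬3 = 2
p2 + p1 = 2 + 3 = 3
¬p1 ⇔ (p2 + p1) = 2 ⇔ 3 = 4
(p1 · p1) ⇔ (¬p1 ⇔ (p2 + p1)) = 3 ⇔ 4 = 4
p2 ⇒ p1 = 2 ⇒ 3 = 5
(p2 ⇒ p1) ⇒ p1 = 5 ⇒ 3 = 3
p1 ⇒ p1 = 3 ⇒ 3 = 5
(p1 ⇒ p1) ⇒ p1 = 5 ⇒ 3 = 3
((p2 ⇒ p1) ⇒ p1) · ((p1 ⇒ p1) ⇒ p1) = 3 · 3 = 3
((p1 · p1) ⇔ (¬p1 ⇔ (p2 + p1))) ⇔ (((p2 ⇒ p1) ⇒ p1) · ((p1 ⇒ p1) ⇒ p1)) = 4 ⇔ 3 = 4
¬(((p1 · p1) ⇔ (¬p1 ⇔ (p2 + p1))) ⇔ (((p2 ⇒ p1) ⇒ p1) · ((p1 ⇒ p1) ⇒ p1))) = ¬4 = 1
¬((¬p1 ⇒ (¬p1 ⇒ (p1 + p2))) + ¬(p1 ⇔ ¬p2)) ⇔ ¬(((p1 · p1) ⇔ (¬p1 ⇔ (p2 + p1))) ⇔ (((p2 ⇒ p1) ⇒ p1) · ((p1 ⇒ p1) ⇒ p1))) = 0 ⇔ 1 = 4

4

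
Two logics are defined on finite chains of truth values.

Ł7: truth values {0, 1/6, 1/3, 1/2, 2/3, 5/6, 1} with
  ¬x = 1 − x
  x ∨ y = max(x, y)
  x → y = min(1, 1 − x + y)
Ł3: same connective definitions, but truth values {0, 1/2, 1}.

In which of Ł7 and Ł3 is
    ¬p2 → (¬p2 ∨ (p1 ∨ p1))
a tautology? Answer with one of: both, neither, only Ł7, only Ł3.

both

In Ł7: every assignment gives 1 — tautology.
In Ł3: every assignment gives 1 — tautology.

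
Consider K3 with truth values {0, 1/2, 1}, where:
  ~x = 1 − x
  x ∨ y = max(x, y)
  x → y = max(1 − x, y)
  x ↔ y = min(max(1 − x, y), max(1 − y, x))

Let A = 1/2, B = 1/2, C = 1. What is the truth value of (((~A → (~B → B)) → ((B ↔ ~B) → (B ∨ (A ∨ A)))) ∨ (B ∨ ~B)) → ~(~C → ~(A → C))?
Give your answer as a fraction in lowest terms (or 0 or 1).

1/2

~A = ~1/2 = 1/2
~B = ~1/2 = 1/2
~B → B = 1/2 → 1/2 = 1/2
~A → (~B → B) = 1/2 → 1/2 = 1/2
~B = ~1/2 = 1/2
B ↔ ~B = 1/2 ↔ 1/2 = 1/2
A ∨ A = 1/2 ∨ 1/2 = 1/2
B ∨ (A ∨ A) = 1/2 ∨ 1/2 = 1/2
(B ↔ ~B) → (B ∨ (A ∨ A)) = 1/2 → 1/2 = 1/2
(~A → (~B → B)) → ((B ↔ ~B) → (B ∨ (A ∨ A))) = 1/2 → 1/2 = 1/2
~B = ~1/2 = 1/2
B ∨ ~B = 1/2 ∨ 1/2 = 1/2
((~A → (~B → B)) → ((B ↔ ~B) → (B ∨ (A ∨ A)))) ∨ (B ∨ ~B) = 1/2 ∨ 1/2 = 1/2
~C = ~1 = 0
A → C = 1/2 → 1 = 1
~(A → C) = ~1 = 0
~C → ~(A → C) = 0 → 0 = 1
~(~C → ~(A → C)) = ~1 = 0
(((~A → (~B → B)) → ((B ↔ ~B) → (B ∨ (A ∨ A)))) ∨ (B ∨ ~B)) → ~(~C → ~(A → C)) = 1/2 → 0 = 1/2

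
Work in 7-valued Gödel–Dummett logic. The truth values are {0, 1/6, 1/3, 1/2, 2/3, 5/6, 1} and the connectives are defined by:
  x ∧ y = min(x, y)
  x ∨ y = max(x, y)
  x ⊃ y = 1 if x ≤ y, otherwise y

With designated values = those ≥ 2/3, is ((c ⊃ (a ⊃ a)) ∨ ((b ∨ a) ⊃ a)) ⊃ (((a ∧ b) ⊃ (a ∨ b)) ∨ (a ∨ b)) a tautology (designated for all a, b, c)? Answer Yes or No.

Yes

At a = 0, b = 2/3, c = 1, for instance:
a ⊃ a = 0 ⊃ 0 = 1
c ⊃ (a ⊃ a) = 1 ⊃ 1 = 1
b ∨ a = 2/3 ∨ 0 = 2/3
(b ∨ a) ⊃ a = 2/3 ⊃ 0 = 0
(c ⊃ (a ⊃ a)) ∨ ((b ∨ a) ⊃ a) = 1 ∨ 0 = 1
a ∧ b = 0 ∧ 2/3 = 0
a ∨ b = 0 ∨ 2/3 = 2/3
(a ∧ b) ⊃ (a ∨ b) = 0 ⊃ 2/3 = 1
a ∨ b = 0 ∨ 2/3 = 2/3
((a ∧ b) ⊃ (a ∨ b)) ∨ (a ∨ b) = 1 ∨ 2/3 = 1
((c ⊃ (a ⊃ a)) ∨ ((b ∨ a) ⊃ a)) ⊃ (((a ∧ b) ⊃ (a ∨ b)) ∨ (a ∨ b)) = 1 ⊃ 1 = 1
and checking the remaining 342 assignments likewise gives ≥ 2/3 in every case.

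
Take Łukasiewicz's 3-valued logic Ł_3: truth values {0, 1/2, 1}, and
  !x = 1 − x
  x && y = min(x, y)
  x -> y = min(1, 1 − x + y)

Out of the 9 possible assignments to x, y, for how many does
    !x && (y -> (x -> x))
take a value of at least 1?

3

x = 0, y = 0 ↦ 1  ≥
x = 0, y = 1/2 ↦ 1  ≥
x = 0, y = 1 ↦ 1  ≥
x = 1/2, y = 0 ↦ 1/2  <
x = 1/2, y = 1/2 ↦ 1/2  <
x = 1/2, y = 1 ↦ 1/2  <
x = 1, y = 0 ↦ 0  <
x = 1, y = 1/2 ↦ 0  <
x = 1, y = 1 ↦ 0  <
So 3 of the 9 assignments meet the threshold.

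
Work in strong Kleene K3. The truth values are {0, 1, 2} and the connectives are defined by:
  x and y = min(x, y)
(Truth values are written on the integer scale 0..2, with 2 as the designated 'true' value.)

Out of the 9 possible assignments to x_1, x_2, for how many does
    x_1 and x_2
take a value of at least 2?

1

x_1 = 0, x_2 = 0 ↦ 0  <
x_1 = 0, x_2 = 1 ↦ 0  <
x_1 = 0, x_2 = 2 ↦ 0  <
x_1 = 1, x_2 = 0 ↦ 0  <
x_1 = 1, x_2 = 1 ↦ 1  <
x_1 = 1, x_2 = 2 ↦ 1  <
x_1 = 2, x_2 = 0 ↦ 0  <
x_1 = 2, x_2 = 1 ↦ 1  <
x_1 = 2, x_2 = 2 ↦ 2  ≥
So 1 of the 9 assignments meets the threshold.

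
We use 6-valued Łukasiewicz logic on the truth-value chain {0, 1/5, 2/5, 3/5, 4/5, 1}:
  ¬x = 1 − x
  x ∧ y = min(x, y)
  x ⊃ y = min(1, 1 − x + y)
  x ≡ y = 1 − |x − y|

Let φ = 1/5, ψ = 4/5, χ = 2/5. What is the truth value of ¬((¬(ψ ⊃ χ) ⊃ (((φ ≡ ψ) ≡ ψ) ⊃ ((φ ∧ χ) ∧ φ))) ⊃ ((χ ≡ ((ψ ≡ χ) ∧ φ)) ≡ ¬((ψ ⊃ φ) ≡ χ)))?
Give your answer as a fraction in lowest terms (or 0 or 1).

4/5

ψ ⊃ χ = 4/5 ⊃ 2/5 = 3/5
¬(ψ ⊃ χ) = ¬3/5 = 2/5
φ ≡ ψ = 1/5 ≡ 4/5 = 2/5
(φ ≡ ψ) ≡ ψ = 2/5 ≡ 4/5 = 3/5
φ ∧ χ = 1/5 ∧ 2/5 = 1/5
(φ ∧ χ) ∧ φ = 1/5 ∧ 1/5 = 1/5
((φ ≡ ψ) ≡ ψ) ⊃ ((φ ∧ χ) ∧ φ) = 3/5 ⊃ 1/5 = 3/5
¬(ψ ⊃ χ) ⊃ (((φ ≡ ψ) ≡ ψ) ⊃ ((φ ∧ χ) ∧ φ)) = 2/5 ⊃ 3/5 = 1
ψ ≡ χ = 4/5 ≡ 2/5 = 3/5
(ψ ≡ χ) ∧ φ = 3/5 ∧ 1/5 = 1/5
χ ≡ ((ψ ≡ χ) ∧ φ) = 2/5 ≡ 1/5 = 4/5
ψ ⊃ φ = 4/5 ⊃ 1/5 = 2/5
(ψ ⊃ φ) ≡ χ = 2/5 ≡ 2/5 = 1
¬((ψ ⊃ φ) ≡ χ) = ¬1 = 0
(χ ≡ ((ψ ≡ χ) ∧ φ)) ≡ ¬((ψ ⊃ φ) ≡ χ) = 4/5 ≡ 0 = 1/5
(¬(ψ ⊃ χ) ⊃ (((φ ≡ ψ) ≡ ψ) ⊃ ((φ ∧ χ) ∧ φ))) ⊃ ((χ ≡ ((ψ ≡ χ) ∧ φ)) ≡ ¬((ψ ⊃ φ) ≡ χ)) = 1 ⊃ 1/5 = 1/5
¬((¬(ψ ⊃ χ) ⊃ (((φ ≡ ψ) ≡ ψ) ⊃ ((φ ∧ χ) ∧ φ))) ⊃ ((χ ≡ ((ψ ≡ χ) ∧ φ)) ≡ ¬((ψ ⊃ φ) ≡ χ))) = ¬1/5 = 4/5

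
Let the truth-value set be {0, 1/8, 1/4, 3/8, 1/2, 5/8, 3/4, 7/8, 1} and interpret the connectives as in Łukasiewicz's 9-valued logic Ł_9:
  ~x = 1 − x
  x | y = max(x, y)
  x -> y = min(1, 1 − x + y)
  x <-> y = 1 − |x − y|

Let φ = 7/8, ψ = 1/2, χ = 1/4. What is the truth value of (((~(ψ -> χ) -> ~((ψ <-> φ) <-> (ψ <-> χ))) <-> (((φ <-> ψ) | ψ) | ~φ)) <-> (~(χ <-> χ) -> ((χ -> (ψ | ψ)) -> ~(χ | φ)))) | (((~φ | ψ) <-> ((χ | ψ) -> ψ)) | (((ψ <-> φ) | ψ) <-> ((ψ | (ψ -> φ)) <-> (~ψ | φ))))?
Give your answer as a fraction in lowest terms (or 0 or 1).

3/4

ψ -> χ = 1/2 -> 1/4 = 3/4
~(ψ -> χ) = ~3/4 = 1/4
ψ <-> φ = 1/2 <-> 7/8 = 5/8
ψ <-> χ = 1/2 <-> 1/4 = 3/4
(ψ <-> φ) <-> (ψ <-> χ) = 5/8 <-> 3/4 = 7/8
~((ψ <-> φ) <-> (ψ <-> χ)) = ~7/8 = 1/8
~(ψ -> χ) -> ~((ψ <-> φ) <-> (ψ <-> χ)) = 1/4 -> 1/8 = 7/8
φ <-> ψ = 7/8 <-> 1/2 = 5/8
(φ <-> ψ) | ψ = 5/8 | 1/2 = 5/8
~φ = ~7/8 = 1/8
((φ <-> ψ) | ψ) | ~φ = 5/8 | 1/8 = 5/8
(~(ψ -> χ) -> ~((ψ <-> φ) <-> (ψ <-> χ))) <-> (((φ <-> ψ) | ψ) | ~φ) = 7/8 <-> 5/8 = 3/4
χ <-> χ = 1/4 <-> 1/4 = 1
~(χ <-> χ) = ~1 = 0
ψ | ψ = 1/2 | 1/2 = 1/2
χ -> (ψ | ψ) = 1/4 -> 1/2 = 1
χ | φ = 1/4 | 7/8 = 7/8
~(χ | φ) = ~7/8 = 1/8
(χ -> (ψ | ψ)) -> ~(χ | φ) = 1 -> 1/8 = 1/8
~(χ <-> χ) -> ((χ -> (ψ | ψ)) -> ~(χ | φ)) = 0 -> 1/8 = 1
((~(ψ -> χ) -> ~((ψ <-> φ) <-> (ψ <-> χ))) <-> (((φ <-> ψ) | ψ) | ~φ)) <-> (~(χ <-> χ) -> ((χ -> (ψ | ψ)) -> ~(χ | φ))) = 3/4 <-> 1 = 3/4
~φ = ~7/8 = 1/8
~φ | ψ = 1/8 | 1/2 = 1/2
χ | ψ = 1/4 | 1/2 = 1/2
(χ | ψ) -> ψ = 1/2 -> 1/2 = 1
(~φ | ψ) <-> ((χ | ψ) -> ψ) = 1/2 <-> 1 = 1/2
ψ <-> φ = 1/2 <-> 7/8 = 5/8
(ψ <-> φ) | ψ = 5/8 | 1/2 = 5/8
ψ -> φ = 1/2 -> 7/8 = 1
ψ | (ψ -> φ) = 1/2 | 1 = 1
~ψ = ~1/2 = 1/2
~ψ | φ = 1/2 | 7/8 = 7/8
(ψ | (ψ -> φ)) <-> (~ψ | φ) = 1 <-> 7/8 = 7/8
((ψ <-> φ) | ψ) <-> ((ψ | (ψ -> φ)) <-> (~ψ | φ)) = 5/8 <-> 7/8 = 3/4
((~φ | ψ) <-> ((χ | ψ) -> ψ)) | (((ψ <-> φ) | ψ) <-> ((ψ | (ψ -> φ)) <-> (~ψ | φ))) = 1/2 | 3/4 = 3/4
(((~(ψ -> χ) -> ~((ψ <-> φ) <-> (ψ <-> χ))) <-> (((φ <-> ψ) | ψ) | ~φ)) <-> (~(χ <-> χ) -> ((χ -> (ψ | ψ)) -> ~(χ | φ)))) | (((~φ | ψ) <-> ((χ | ψ) -> ψ)) | (((ψ <-> φ) | ψ) <-> ((ψ | (ψ -> φ)) <-> (~ψ | φ)))) = 3/4 | 3/4 = 3/4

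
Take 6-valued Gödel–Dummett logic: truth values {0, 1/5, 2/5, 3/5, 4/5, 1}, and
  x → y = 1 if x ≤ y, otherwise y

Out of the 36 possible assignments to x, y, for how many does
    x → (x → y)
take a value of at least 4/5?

value 1: 21 assignments (counts)
value 4/5: 1 assignment (counts)
value 3/5: 2 assignments
value 2/5: 3 assignments
value 1/5: 4 assignments
value 0: 5 assignments
So 22 of the 36 assignments meet the threshold.

22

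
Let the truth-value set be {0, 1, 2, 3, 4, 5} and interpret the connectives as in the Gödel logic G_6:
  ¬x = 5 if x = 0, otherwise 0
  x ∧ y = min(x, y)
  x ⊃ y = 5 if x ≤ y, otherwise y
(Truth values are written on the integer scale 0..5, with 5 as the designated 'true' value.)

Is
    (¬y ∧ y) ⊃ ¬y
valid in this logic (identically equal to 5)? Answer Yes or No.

Yes

y = 0 ↦ 5
y = 1 ↦ 5
y = 2 ↦ 5
y = 3 ↦ 5
y = 4 ↦ 5
y = 5 ↦ 5
Every assignment gives a value ≥ 5.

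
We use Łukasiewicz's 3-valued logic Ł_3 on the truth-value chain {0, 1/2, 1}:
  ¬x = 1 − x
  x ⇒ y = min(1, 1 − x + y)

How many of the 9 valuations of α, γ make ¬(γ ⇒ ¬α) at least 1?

α = 0, γ = 0 ↦ 0  <
α = 0, γ = 1/2 ↦ 0  <
α = 0, γ = 1 ↦ 0  <
α = 1/2, γ = 0 ↦ 0  <
α = 1/2, γ = 1/2 ↦ 0  <
α = 1/2, γ = 1 ↦ 1/2  <
α = 1, γ = 0 ↦ 0  <
α = 1, γ = 1/2 ↦ 1/2  <
α = 1, γ = 1 ↦ 1  ≥
So 1 of the 9 assignments meets the threshold.

1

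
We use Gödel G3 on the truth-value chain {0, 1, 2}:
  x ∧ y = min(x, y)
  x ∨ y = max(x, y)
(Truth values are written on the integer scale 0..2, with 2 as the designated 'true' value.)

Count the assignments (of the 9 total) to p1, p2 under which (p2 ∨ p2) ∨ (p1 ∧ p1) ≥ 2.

p1 = 0, p2 = 0 ↦ 0  <
p1 = 0, p2 = 1 ↦ 1  <
p1 = 0, p2 = 2 ↦ 2  ≥
p1 = 1, p2 = 0 ↦ 1  <
p1 = 1, p2 = 1 ↦ 1  <
p1 = 1, p2 = 2 ↦ 2  ≥
p1 = 2, p2 = 0 ↦ 2  ≥
p1 = 2, p2 = 1 ↦ 2  ≥
p1 = 2, p2 = 2 ↦ 2  ≥
So 5 of the 9 assignments meet the threshold.

5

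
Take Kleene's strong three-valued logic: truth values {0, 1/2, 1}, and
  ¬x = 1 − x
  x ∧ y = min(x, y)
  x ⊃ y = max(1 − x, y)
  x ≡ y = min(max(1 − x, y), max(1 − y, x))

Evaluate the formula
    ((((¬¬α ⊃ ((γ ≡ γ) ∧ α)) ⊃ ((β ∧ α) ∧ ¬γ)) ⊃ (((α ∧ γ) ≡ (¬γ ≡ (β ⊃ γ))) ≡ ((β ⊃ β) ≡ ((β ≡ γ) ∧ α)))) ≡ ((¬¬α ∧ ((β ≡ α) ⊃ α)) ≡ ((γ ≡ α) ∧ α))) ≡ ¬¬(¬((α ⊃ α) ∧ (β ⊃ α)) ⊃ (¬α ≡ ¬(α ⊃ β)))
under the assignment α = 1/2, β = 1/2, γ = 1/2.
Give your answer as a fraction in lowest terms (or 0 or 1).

¬α = ¬1/2 = 1/2
¬¬α = ¬1/2 = 1/2
γ ≡ γ = 1/2 ≡ 1/2 = 1/2
(γ ≡ γ) ∧ α = 1/2 ∧ 1/2 = 1/2
¬¬α ⊃ ((γ ≡ γ) ∧ α) = 1/2 ⊃ 1/2 = 1/2
β ∧ α = 1/2 ∧ 1/2 = 1/2
¬γ = ¬1/2 = 1/2
(β ∧ α) ∧ ¬γ = 1/2 ∧ 1/2 = 1/2
(¬¬α ⊃ ((γ ≡ γ) ∧ α)) ⊃ ((β ∧ α) ∧ ¬γ) = 1/2 ⊃ 1/2 = 1/2
α ∧ γ = 1/2 ∧ 1/2 = 1/2
¬γ = ¬1/2 = 1/2
β ⊃ γ = 1/2 ⊃ 1/2 = 1/2
¬γ ≡ (β ⊃ γ) = 1/2 ≡ 1/2 = 1/2
(α ∧ γ) ≡ (¬γ ≡ (β ⊃ γ)) = 1/2 ≡ 1/2 = 1/2
β ⊃ β = 1/2 ⊃ 1/2 = 1/2
β ≡ γ = 1/2 ≡ 1/2 = 1/2
(β ≡ γ) ∧ α = 1/2 ∧ 1/2 = 1/2
(β ⊃ β) ≡ ((β ≡ γ) ∧ α) = 1/2 ≡ 1/2 = 1/2
((α ∧ γ) ≡ (¬γ ≡ (β ⊃ γ))) ≡ ((β ⊃ β) ≡ ((β ≡ γ) ∧ α)) = 1/2 ≡ 1/2 = 1/2
((¬¬α ⊃ ((γ ≡ γ) ∧ α)) ⊃ ((β ∧ α) ∧ ¬γ)) ⊃ (((α ∧ γ) ≡ (¬γ ≡ (β ⊃ γ))) ≡ ((β ⊃ β) ≡ ((β ≡ γ) ∧ α))) = 1/2 ⊃ 1/2 = 1/2
¬α = ¬1/2 = 1/2
¬¬α = ¬1/2 = 1/2
β ≡ α = 1/2 ≡ 1/2 = 1/2
(β ≡ α) ⊃ α = 1/2 ⊃ 1/2 = 1/2
¬¬α ∧ ((β ≡ α) ⊃ α) = 1/2 ∧ 1/2 = 1/2
γ ≡ α = 1/2 ≡ 1/2 = 1/2
(γ ≡ α) ∧ α = 1/2 ∧ 1/2 = 1/2
(¬¬α ∧ ((β ≡ α) ⊃ α)) ≡ ((γ ≡ α) ∧ α) = 1/2 ≡ 1/2 = 1/2
(((¬¬α ⊃ ((γ ≡ γ) ∧ α)) ⊃ ((β ∧ α) ∧ ¬γ)) ⊃ (((α ∧ γ) ≡ (¬γ ≡ (β ⊃ γ))) ≡ ((β ⊃ β) ≡ ((β ≡ γ) ∧ α)))) ≡ ((¬¬α ∧ ((β ≡ α) ⊃ α)) ≡ ((γ ≡ α) ∧ α)) = 1/2 ≡ 1/2 = 1/2
α ⊃ α = 1/2 ⊃ 1/2 = 1/2
β ⊃ α = 1/2 ⊃ 1/2 = 1/2
(α ⊃ α) ∧ (β ⊃ α) = 1/2 ∧ 1/2 = 1/2
¬((α ⊃ α) ∧ (β ⊃ α)) = ¬1/2 = 1/2
¬α = ¬1/2 = 1/2
α ⊃ β = 1/2 ⊃ 1/2 = 1/2
¬(α ⊃ β) = ¬1/2 = 1/2
¬α ≡ ¬(α ⊃ β) = 1/2 ≡ 1/2 = 1/2
¬((α ⊃ α) ∧ (β ⊃ α)) ⊃ (¬α ≡ ¬(α ⊃ β)) = 1/2 ⊃ 1/2 = 1/2
¬(¬((α ⊃ α) ∧ (β ⊃ α)) ⊃ (¬α ≡ ¬(α ⊃ β))) = ¬1/2 = 1/2
¬¬(¬((α ⊃ α) ∧ (β ⊃ α)) ⊃ (¬α ≡ ¬(α ⊃ β))) = ¬1/2 = 1/2
((((¬¬α ⊃ ((γ ≡ γ) ∧ α)) ⊃ ((β ∧ α) ∧ ¬γ)) ⊃ (((α ∧ γ) ≡ (¬γ ≡ (β ⊃ γ))) ≡ ((β ⊃ β) ≡ ((β ≡ γ) ∧ α)))) ≡ ((¬¬α ∧ ((β ≡ α) ⊃ α)) ≡ ((γ ≡ α) ∧ α))) ≡ ¬¬(¬((α ⊃ α) ∧ (β ⊃ α)) ⊃ (¬α ≡ ¬(α ⊃ β))) = 1/2 ≡ 1/2 = 1/2

1/2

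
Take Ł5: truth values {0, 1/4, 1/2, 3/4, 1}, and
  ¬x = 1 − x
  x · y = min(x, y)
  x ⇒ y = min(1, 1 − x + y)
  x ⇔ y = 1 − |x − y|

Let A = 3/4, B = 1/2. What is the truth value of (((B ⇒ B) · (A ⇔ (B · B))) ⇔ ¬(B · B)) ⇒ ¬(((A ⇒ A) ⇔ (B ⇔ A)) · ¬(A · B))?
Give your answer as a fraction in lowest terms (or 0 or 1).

3/4

B ⇒ B = 1/2 ⇒ 1/2 = 1
B · B = 1/2 · 1/2 = 1/2
A ⇔ (B · B) = 3/4 ⇔ 1/2 = 3/4
(B ⇒ B) · (A ⇔ (B · B)) = 1 · 3/4 = 3/4
B · B = 1/2 · 1/2 = 1/2
¬(B · B) = ¬1/2 = 1/2
((B ⇒ B) · (A ⇔ (B · B))) ⇔ ¬(B · B) = 3/4 ⇔ 1/2 = 3/4
A ⇒ A = 3/4 ⇒ 3/4 = 1
B ⇔ A = 1/2 ⇔ 3/4 = 3/4
(A ⇒ A) ⇔ (B ⇔ A) = 1 ⇔ 3/4 = 3/4
A · B = 3/4 · 1/2 = 1/2
¬(A · B) = ¬1/2 = 1/2
((A ⇒ A) ⇔ (B ⇔ A)) · ¬(A · B) = 3/4 · 1/2 = 1/2
¬(((A ⇒ A) ⇔ (B ⇔ A)) · ¬(A · B)) = ¬1/2 = 1/2
(((B ⇒ B) · (A ⇔ (B · B))) ⇔ ¬(B · B)) ⇒ ¬(((A ⇒ A) ⇔ (B ⇔ A)) · ¬(A · B)) = 3/4 ⇒ 1/2 = 3/4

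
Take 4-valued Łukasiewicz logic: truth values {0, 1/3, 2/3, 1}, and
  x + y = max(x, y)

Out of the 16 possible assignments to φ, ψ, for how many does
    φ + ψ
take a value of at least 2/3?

12

φ = 0, ψ = 0 ↦ 0  <
φ = 0, ψ = 1/3 ↦ 1/3  <
φ = 0, ψ = 2/3 ↦ 2/3  ≥
φ = 0, ψ = 1 ↦ 1  ≥
φ = 1/3, ψ = 0 ↦ 1/3  <
φ = 1/3, ψ = 1/3 ↦ 1/3  <
φ = 1/3, ψ = 2/3 ↦ 2/3  ≥
φ = 1/3, ψ = 1 ↦ 1  ≥
φ = 2/3, ψ = 0 ↦ 2/3  ≥
φ = 2/3, ψ = 1/3 ↦ 2/3  ≥
φ = 2/3, ψ = 2/3 ↦ 2/3  ≥
φ = 2/3, ψ = 1 ↦ 1  ≥
φ = 1, ψ = 0 ↦ 1  ≥
φ = 1, ψ = 1/3 ↦ 1  ≥
φ = 1, ψ = 2/3 ↦ 1  ≥
φ = 1, ψ = 1 ↦ 1  ≥
So 12 of the 16 assignments meet the threshold.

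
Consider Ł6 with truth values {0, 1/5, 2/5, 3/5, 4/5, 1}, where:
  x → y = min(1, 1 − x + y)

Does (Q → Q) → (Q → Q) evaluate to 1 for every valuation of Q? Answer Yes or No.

Yes

Q = 0 ↦ 1
Q = 1/5 ↦ 1
Q = 2/5 ↦ 1
Q = 3/5 ↦ 1
Q = 4/5 ↦ 1
Q = 1 ↦ 1
Every assignment gives a value ≥ 1.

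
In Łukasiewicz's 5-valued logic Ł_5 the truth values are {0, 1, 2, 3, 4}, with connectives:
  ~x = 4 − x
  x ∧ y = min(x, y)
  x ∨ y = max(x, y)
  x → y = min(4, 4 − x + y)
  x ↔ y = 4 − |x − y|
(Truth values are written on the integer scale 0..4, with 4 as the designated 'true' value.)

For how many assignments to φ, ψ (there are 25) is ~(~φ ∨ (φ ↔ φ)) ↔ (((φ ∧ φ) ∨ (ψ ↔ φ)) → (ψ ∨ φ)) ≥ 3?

value 4: 1 assignment (counts)
value 3: 1 assignment (counts)
value 2: 3 assignments
value 1: 3 assignments
value 0: 17 assignments
So 2 of the 25 assignments meet the threshold.

2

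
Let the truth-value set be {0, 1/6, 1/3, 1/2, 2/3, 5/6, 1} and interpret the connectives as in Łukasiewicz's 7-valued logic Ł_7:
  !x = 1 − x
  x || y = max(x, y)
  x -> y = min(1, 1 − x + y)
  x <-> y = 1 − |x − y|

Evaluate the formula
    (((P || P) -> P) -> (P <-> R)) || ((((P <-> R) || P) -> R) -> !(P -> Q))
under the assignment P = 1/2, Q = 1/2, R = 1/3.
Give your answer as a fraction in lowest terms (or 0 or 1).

P || P = 1/2 || 1/2 = 1/2
(P || P) -> P = 1/2 -> 1/2 = 1
P <-> R = 1/2 <-> 1/3 = 5/6
((P || P) -> P) -> (P <-> R) = 1 -> 5/6 = 5/6
P <-> R = 1/2 <-> 1/3 = 5/6
(P <-> R) || P = 5/6 || 1/2 = 5/6
((P <-> R) || P) -> R = 5/6 -> 1/3 = 1/2
P -> Q = 1/2 -> 1/2 = 1
!(P -> Q) = !1 = 0
(((P <-> R) || P) -> R) -> !(P -> Q) = 1/2 -> 0 = 1/2
(((P || P) -> P) -> (P <-> R)) || ((((P <-> R) || P) -> R) -> !(P -> Q)) = 5/6 || 1/2 = 5/6

5/6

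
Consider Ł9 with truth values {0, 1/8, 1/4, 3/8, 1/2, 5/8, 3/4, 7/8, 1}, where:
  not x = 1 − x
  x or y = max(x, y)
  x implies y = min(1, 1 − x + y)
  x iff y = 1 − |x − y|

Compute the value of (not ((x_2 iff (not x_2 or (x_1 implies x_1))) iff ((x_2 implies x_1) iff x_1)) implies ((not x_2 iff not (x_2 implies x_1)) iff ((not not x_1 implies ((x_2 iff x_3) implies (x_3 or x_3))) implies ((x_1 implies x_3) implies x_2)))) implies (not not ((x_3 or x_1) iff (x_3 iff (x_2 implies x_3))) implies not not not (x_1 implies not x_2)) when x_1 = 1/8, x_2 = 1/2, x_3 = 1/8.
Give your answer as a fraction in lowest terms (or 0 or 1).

not x_2 = not 1/2 = 1/2
x_1 implies x_1 = 1/8 implies 1/8 = 1
not x_2 or (x_1 implies x_1) = 1/2 or 1 = 1
x_2 iff (not x_2 or (x_1 implies x_1)) = 1/2 iff 1 = 1/2
x_2 implies x_1 = 1/2 implies 1/8 = 5/8
(x_2 implies x_1) iff x_1 = 5/8 iff 1/8 = 1/2
(x_2 iff (not x_2 or (x_1 implies x_1))) iff ((x_2 implies x_1) iff x_1) = 1/2 iff 1/2 = 1
not ((x_2 iff (not x_2 or (x_1 implies x_1))) iff ((x_2 implies x_1) iff x_1)) = not 1 = 0
not x_2 = not 1/2 = 1/2
x_2 implies x_1 = 1/2 implies 1/8 = 5/8
not (x_2 implies x_1) = not 5/8 = 3/8
not x_2 iff not (x_2 implies x_1) = 1/2 iff 3/8 = 7/8
not x_1 = not 1/8 = 7/8
not not x_1 = not 7/8 = 1/8
x_2 iff x_3 = 1/2 iff 1/8 = 5/8
x_3 or x_3 = 1/8 or 1/8 = 1/8
(x_2 iff x_3) implies (x_3 or x_3) = 5/8 implies 1/8 = 1/2
not not x_1 implies ((x_2 iff x_3) implies (x_3 or x_3)) = 1/8 implies 1/2 = 1
x_1 implies x_3 = 1/8 implies 1/8 = 1
(x_1 implies x_3) implies x_2 = 1 implies 1/2 = 1/2
(not not x_1 implies ((x_2 iff x_3) implies (x_3 or x_3))) implies ((x_1 implies x_3) implies x_2) = 1 implies 1/2 = 1/2
(not x_2 iff not (x_2 implies x_1)) iff ((not not x_1 implies ((x_2 iff x_3) implies (x_3 or x_3))) implies ((x_1 implies x_3) implies x_2)) = 7/8 iff 1/2 = 5/8
not ((x_2 iff (not x_2 or (x_1 implies x_1))) iff ((x_2 implies x_1) iff x_1)) implies ((not x_2 iff not (x_2 implies x_1)) iff ((not not x_1 implies ((x_2 iff x_3) implies (x_3 or x_3))) implies ((x_1 implies x_3) implies x_2))) = 0 implies 5/8 = 1
x_3 or x_1 = 1/8 or 1/8 = 1/8
x_2 implies x_3 = 1/2 implies 1/8 = 5/8
x_3 iff (x_2 implies x_3) = 1/8 iff 5/8 = 1/2
(x_3 or x_1) iff (x_3 iff (x_2 implies x_3)) = 1/8 iff 1/2 = 5/8
not ((x_3 or x_1) iff (x_3 iff (x_2 implies x_3))) = not 5/8 = 3/8
not not ((x_3 or x_1) iff (x_3 iff (x_2 implies x_3))) = not 3/8 = 5/8
not x_2 = not 1/2 = 1/2
x_1 implies not x_2 = 1/8 implies 1/2 = 1
not (x_1 implies not x_2) = not 1 = 0
not not (x_1 implies not x_2) = not 0 = 1
not not not (x_1 implies not x_2) = not 1 = 0
not not ((x_3 or x_1) iff (x_3 iff (x_2 implies x_3))) implies not not not (x_1 implies not x_2) = 5/8 implies 0 = 3/8
(not ((x_2 iff (not x_2 or (x_1 implies x_1))) iff ((x_2 implies x_1) iff x_1)) implies ((not x_2 iff not (x_2 implies x_1)) iff ((not not x_1 implies ((x_2 iff x_3) implies (x_3 or x_3))) implies ((x_1 implies x_3) implies x_2)))) implies (not not ((x_3 or x_1) iff (x_3 iff (x_2 implies x_3))) implies not not not (x_1 implies not x_2)) = 1 implies 3/8 = 3/8

3/8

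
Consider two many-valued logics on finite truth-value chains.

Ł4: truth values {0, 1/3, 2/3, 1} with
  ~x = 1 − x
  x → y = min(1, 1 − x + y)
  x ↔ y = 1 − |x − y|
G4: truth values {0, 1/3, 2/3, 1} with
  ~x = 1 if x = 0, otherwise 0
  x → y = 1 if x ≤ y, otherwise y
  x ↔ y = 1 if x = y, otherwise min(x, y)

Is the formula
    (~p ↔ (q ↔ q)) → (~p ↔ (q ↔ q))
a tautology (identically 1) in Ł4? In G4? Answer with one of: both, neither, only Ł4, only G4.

both

In Ł4: every assignment gives 1 — tautology.
In G4: every assignment gives 1 — tautology.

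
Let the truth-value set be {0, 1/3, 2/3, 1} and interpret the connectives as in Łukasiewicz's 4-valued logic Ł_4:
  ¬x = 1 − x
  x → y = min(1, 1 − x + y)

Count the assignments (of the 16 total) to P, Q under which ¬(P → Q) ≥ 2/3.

3

P = 0, Q = 0 ↦ 0  <
P = 0, Q = 1/3 ↦ 0  <
P = 0, Q = 2/3 ↦ 0  <
P = 0, Q = 1 ↦ 0  <
P = 1/3, Q = 0 ↦ 1/3  <
P = 1/3, Q = 1/3 ↦ 0  <
P = 1/3, Q = 2/3 ↦ 0  <
P = 1/3, Q = 1 ↦ 0  <
P = 2/3, Q = 0 ↦ 2/3  ≥
P = 2/3, Q = 1/3 ↦ 1/3  <
P = 2/3, Q = 2/3 ↦ 0  <
P = 2/3, Q = 1 ↦ 0  <
P = 1, Q = 0 ↦ 1  ≥
P = 1, Q = 1/3 ↦ 2/3  ≥
P = 1, Q = 2/3 ↦ 1/3  <
P = 1, Q = 1 ↦ 0  <
So 3 of the 16 assignments meet the threshold.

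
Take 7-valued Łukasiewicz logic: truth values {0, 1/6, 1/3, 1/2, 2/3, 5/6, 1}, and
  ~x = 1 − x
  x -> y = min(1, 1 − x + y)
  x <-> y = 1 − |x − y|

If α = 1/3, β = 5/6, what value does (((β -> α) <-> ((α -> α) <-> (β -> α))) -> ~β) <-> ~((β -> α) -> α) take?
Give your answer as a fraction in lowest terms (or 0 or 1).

β -> α = 5/6 -> 1/3 = 1/2
α -> α = 1/3 -> 1/3 = 1
β -> α = 5/6 -> 1/3 = 1/2
(α -> α) <-> (β -> α) = 1 <-> 1/2 = 1/2
(β -> α) <-> ((α -> α) <-> (β -> α)) = 1/2 <-> 1/2 = 1
~β = ~5/6 = 1/6
((β -> α) <-> ((α -> α) <-> (β -> α))) -> ~β = 1 -> 1/6 = 1/6
β -> α = 5/6 -> 1/3 = 1/2
(β -> α) -> α = 1/2 -> 1/3 = 5/6
~((β -> α) -> α) = ~5/6 = 1/6
(((β -> α) <-> ((α -> α) <-> (β -> α))) -> ~β) <-> ~((β -> α) -> α) = 1/6 <-> 1/6 = 1

1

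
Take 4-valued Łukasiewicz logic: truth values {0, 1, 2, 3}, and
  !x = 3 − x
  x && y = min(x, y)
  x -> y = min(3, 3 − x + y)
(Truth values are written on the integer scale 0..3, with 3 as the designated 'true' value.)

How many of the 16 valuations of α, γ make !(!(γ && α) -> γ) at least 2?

α = 0, γ = 0 ↦ 3  ≥
α = 0, γ = 1 ↦ 2  ≥
α = 0, γ = 2 ↦ 1  <
α = 0, γ = 3 ↦ 0  <
α = 1, γ = 0 ↦ 3  ≥
α = 1, γ = 1 ↦ 1  <
α = 1, γ = 2 ↦ 0  <
α = 1, γ = 3 ↦ 0  <
α = 2, γ = 0 ↦ 3  ≥
α = 2, γ = 1 ↦ 1  <
α = 2, γ = 2 ↦ 0  <
α = 2, γ = 3 ↦ 0  <
α = 3, γ = 0 ↦ 3  ≥
α = 3, γ = 1 ↦ 1  <
α = 3, γ = 2 ↦ 0  <
α = 3, γ = 3 ↦ 0  <
So 5 of the 16 assignments meet the threshold.

5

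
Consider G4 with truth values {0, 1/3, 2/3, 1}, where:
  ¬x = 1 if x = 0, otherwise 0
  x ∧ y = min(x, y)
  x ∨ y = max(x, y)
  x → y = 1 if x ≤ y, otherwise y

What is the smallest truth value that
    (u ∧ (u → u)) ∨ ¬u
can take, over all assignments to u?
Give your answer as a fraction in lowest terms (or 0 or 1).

1/3

Take u = 1/3:
u → u = 1/3 → 1/3 = 1
u ∧ (u → u) = 1/3 ∧ 1 = 1/3
¬u = ¬1/3 = 0
(u ∧ (u → u)) ∨ ¬u = 1/3 ∨ 0 = 1/3
No assignment yields a value below 1/3, so this is the minimum.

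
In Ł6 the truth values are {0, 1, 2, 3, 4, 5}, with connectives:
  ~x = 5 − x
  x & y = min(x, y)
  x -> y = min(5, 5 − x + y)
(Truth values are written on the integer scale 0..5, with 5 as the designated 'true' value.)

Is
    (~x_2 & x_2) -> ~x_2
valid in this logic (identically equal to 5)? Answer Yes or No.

x_2 = 0 ↦ 5
x_2 = 1 ↦ 5
x_2 = 2 ↦ 5
x_2 = 3 ↦ 5
x_2 = 4 ↦ 5
x_2 = 5 ↦ 5
Every assignment gives a value ≥ 5.

Yes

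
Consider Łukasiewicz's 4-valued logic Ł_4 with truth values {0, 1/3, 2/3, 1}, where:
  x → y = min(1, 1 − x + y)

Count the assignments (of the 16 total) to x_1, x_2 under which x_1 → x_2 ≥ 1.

x_1 = 0, x_2 = 0 ↦ 1  ≥
x_1 = 0, x_2 = 1/3 ↦ 1  ≥
x_1 = 0, x_2 = 2/3 ↦ 1  ≥
x_1 = 0, x_2 = 1 ↦ 1  ≥
x_1 = 1/3, x_2 = 0 ↦ 2/3  <
x_1 = 1/3, x_2 = 1/3 ↦ 1  ≥
x_1 = 1/3, x_2 = 2/3 ↦ 1  ≥
x_1 = 1/3, x_2 = 1 ↦ 1  ≥
x_1 = 2/3, x_2 = 0 ↦ 1/3  <
x_1 = 2/3, x_2 = 1/3 ↦ 2/3  <
x_1 = 2/3, x_2 = 2/3 ↦ 1  ≥
x_1 = 2/3, x_2 = 1 ↦ 1  ≥
x_1 = 1, x_2 = 0 ↦ 0  <
x_1 = 1, x_2 = 1/3 ↦ 1/3  <
x_1 = 1, x_2 = 2/3 ↦ 2/3  <
x_1 = 1, x_2 = 1 ↦ 1  ≥
So 10 of the 16 assignments meet the threshold.

10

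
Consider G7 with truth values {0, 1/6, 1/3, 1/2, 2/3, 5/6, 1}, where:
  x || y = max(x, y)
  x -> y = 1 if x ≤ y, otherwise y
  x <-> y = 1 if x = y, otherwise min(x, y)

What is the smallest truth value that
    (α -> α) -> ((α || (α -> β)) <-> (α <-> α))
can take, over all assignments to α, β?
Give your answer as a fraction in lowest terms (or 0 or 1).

1/6

Take α = 1/6, β = 0:
α -> α = 1/6 -> 1/6 = 1
α -> β = 1/6 -> 0 = 0
α || (α -> β) = 1/6 || 0 = 1/6
α <-> α = 1/6 <-> 1/6 = 1
(α || (α -> β)) <-> (α <-> α) = 1/6 <-> 1 = 1/6
(α -> α) -> ((α || (α -> β)) <-> (α <-> α)) = 1 -> 1/6 = 1/6
No assignment yields a value below 1/6, so this is the minimum.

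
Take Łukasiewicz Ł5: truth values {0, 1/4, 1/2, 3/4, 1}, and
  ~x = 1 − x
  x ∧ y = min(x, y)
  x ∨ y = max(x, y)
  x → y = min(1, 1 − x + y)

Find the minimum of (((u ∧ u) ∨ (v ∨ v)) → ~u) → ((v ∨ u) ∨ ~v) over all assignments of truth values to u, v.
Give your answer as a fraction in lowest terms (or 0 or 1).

1/2

Take u = 0, v = 1/2:
u ∧ u = 0 ∧ 0 = 0
v ∨ v = 1/2 ∨ 1/2 = 1/2
(u ∧ u) ∨ (v ∨ v) = 0 ∨ 1/2 = 1/2
~u = ~0 = 1
((u ∧ u) ∨ (v ∨ v)) → ~u = 1/2 → 1 = 1
v ∨ u = 1/2 ∨ 0 = 1/2
~v = ~1/2 = 1/2
(v ∨ u) ∨ ~v = 1/2 ∨ 1/2 = 1/2
(((u ∧ u) ∨ (v ∨ v)) → ~u) → ((v ∨ u) ∨ ~v) = 1 → 1/2 = 1/2
No assignment yields a value below 1/2, so this is the minimum.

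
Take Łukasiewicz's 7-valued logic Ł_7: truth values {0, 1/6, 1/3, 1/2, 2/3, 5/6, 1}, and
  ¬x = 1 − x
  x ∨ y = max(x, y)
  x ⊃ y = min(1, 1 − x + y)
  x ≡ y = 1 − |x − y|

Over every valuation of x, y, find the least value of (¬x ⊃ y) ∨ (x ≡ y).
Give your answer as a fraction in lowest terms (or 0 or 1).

Take x = 0, y = 1/2:
¬x = ¬0 = 1
¬x ⊃ y = 1 ⊃ 1/2 = 1/2
x ≡ y = 0 ≡ 1/2 = 1/2
(¬x ⊃ y) ∨ (x ≡ y) = 1/2 ∨ 1/2 = 1/2
No assignment yields a value below 1/2, so this is the minimum.

1/2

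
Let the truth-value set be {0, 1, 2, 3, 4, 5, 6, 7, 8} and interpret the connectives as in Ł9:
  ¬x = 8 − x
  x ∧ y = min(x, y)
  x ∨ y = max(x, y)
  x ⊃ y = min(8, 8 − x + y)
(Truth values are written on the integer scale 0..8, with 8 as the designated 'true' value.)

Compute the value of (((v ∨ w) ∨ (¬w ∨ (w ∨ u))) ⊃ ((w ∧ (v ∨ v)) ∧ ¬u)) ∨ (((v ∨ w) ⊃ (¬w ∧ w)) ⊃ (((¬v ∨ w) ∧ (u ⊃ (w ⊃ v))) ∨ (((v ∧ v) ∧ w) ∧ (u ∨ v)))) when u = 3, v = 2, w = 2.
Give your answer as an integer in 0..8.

6

v ∨ w = 2 ∨ 2 = 2
¬w = ¬2 = 6
w ∨ u = 2 ∨ 3 = 3
¬w ∨ (w ∨ u) = 6 ∨ 3 = 6
(v ∨ w) ∨ (¬w ∨ (w ∨ u)) = 2 ∨ 6 = 6
v ∨ v = 2 ∨ 2 = 2
w ∧ (v ∨ v) = 2 ∧ 2 = 2
¬u = ¬3 = 5
(w ∧ (v ∨ v)) ∧ ¬u = 2 ∧ 5 = 2
((v ∨ w) ∨ (¬w ∨ (w ∨ u))) ⊃ ((w ∧ (v ∨ v)) ∧ ¬u) = 6 ⊃ 2 = 4
v ∨ w = 2 ∨ 2 = 2
¬w = ¬2 = 6
¬w ∧ w = 6 ∧ 2 = 2
(v ∨ w) ⊃ (¬w ∧ w) = 2 ⊃ 2 = 8
¬v = ¬2 = 6
¬v ∨ w = 6 ∨ 2 = 6
w ⊃ v = 2 ⊃ 2 = 8
u ⊃ (w ⊃ v) = 3 ⊃ 8 = 8
(¬v ∨ w) ∧ (u ⊃ (w ⊃ v)) = 6 ∧ 8 = 6
v ∧ v = 2 ∧ 2 = 2
(v ∧ v) ∧ w = 2 ∧ 2 = 2
u ∨ v = 3 ∨ 2 = 3
((v ∧ v) ∧ w) ∧ (u ∨ v) = 2 ∧ 3 = 2
((¬v ∨ w) ∧ (u ⊃ (w ⊃ v))) ∨ (((v ∧ v) ∧ w) ∧ (u ∨ v)) = 6 ∨ 2 = 6
((v ∨ w) ⊃ (¬w ∧ w)) ⊃ (((¬v ∨ w) ∧ (u ⊃ (w ⊃ v))) ∨ (((v ∧ v) ∧ w) ∧ (u ∨ v))) = 8 ⊃ 6 = 6
(((v ∨ w) ∨ (¬w ∨ (w ∨ u))) ⊃ ((w ∧ (v ∨ v)) ∧ ¬u)) ∨ (((v ∨ w) ⊃ (¬w ∧ w)) ⊃ (((¬v ∨ w) ∧ (u ⊃ (w ⊃ v))) ∨ (((v ∧ v) ∧ w) ∧ (u ∨ v)))) = 4 ∨ 6 = 6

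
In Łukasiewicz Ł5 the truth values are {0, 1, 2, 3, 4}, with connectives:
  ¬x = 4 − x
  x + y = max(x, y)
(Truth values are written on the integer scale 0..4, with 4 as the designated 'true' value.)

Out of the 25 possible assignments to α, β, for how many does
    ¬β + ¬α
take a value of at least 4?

9

value 4: 9 assignments (counts)
value 3: 7 assignments
value 2: 5 assignments
value 1: 3 assignments
value 0: 1 assignment
So 9 of the 25 assignments meet the threshold.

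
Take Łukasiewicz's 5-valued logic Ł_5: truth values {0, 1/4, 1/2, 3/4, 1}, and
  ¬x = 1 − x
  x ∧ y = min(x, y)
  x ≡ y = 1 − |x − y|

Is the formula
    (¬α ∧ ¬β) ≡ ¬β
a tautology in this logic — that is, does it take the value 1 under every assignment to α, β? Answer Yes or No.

No

Counterexample: take α = 1/4, β = 0.
¬α = ¬1/4 = 3/4
¬β = ¬0 = 1
¬α ∧ ¬β = 3/4 ∧ 1 = 3/4
(¬α ∧ ¬β) ≡ ¬β = 3/4 ≡ 1 = 3/4
This gives 3/4 ≠ 1.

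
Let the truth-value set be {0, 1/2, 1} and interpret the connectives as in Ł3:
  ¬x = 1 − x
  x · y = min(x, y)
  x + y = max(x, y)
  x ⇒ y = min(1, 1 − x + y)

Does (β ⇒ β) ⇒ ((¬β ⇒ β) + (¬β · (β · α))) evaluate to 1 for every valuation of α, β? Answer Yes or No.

Counterexample: take α = 0, β = 0.
β ⇒ β = 0 ⇒ 0 = 1
¬β = ¬0 = 1
¬β ⇒ β = 1 ⇒ 0 = 0
¬β = ¬0 = 1
β · α = 0 · 0 = 0
¬β · (β · α) = 1 · 0 = 0
(¬β ⇒ β) + (¬β · (β · α)) = 0 + 0 = 0
(β ⇒ β) ⇒ ((¬β ⇒ β) + (¬β · (β · α))) = 1 ⇒ 0 = 0
This gives 0 ≠ 1.

No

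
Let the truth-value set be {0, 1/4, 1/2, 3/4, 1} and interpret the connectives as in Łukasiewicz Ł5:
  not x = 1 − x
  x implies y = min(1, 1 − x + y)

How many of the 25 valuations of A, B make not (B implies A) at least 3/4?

value 1: 1 assignment (counts)
value 3/4: 2 assignments (counts)
value 1/2: 3 assignments
value 1/4: 4 assignments
value 0: 15 assignments
So 3 of the 25 assignments meet the threshold.

3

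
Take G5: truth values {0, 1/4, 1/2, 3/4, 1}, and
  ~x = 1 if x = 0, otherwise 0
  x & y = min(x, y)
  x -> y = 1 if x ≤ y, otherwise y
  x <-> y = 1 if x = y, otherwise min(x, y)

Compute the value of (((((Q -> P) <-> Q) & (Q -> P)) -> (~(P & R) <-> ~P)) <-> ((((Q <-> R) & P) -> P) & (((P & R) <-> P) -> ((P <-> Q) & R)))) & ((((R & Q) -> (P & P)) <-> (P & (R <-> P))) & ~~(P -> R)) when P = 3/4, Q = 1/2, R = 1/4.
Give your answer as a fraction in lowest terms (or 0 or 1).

Q -> P = 1/2 -> 3/4 = 1
(Q -> P) <-> Q = 1 <-> 1/2 = 1/2
Q -> P = 1/2 -> 3/4 = 1
((Q -> P) <-> Q) & (Q -> P) = 1/2 & 1 = 1/2
P & R = 3/4 & 1/4 = 1/4
~(P & R) = ~1/4 = 0
~P = ~3/4 = 0
~(P & R) <-> ~P = 0 <-> 0 = 1
(((Q -> P) <-> Q) & (Q -> P)) -> (~(P & R) <-> ~P) = 1/2 -> 1 = 1
Q <-> R = 1/2 <-> 1/4 = 1/4
(Q <-> R) & P = 1/4 & 3/4 = 1/4
((Q <-> R) & P) -> P = 1/4 -> 3/4 = 1
P & R = 3/4 & 1/4 = 1/4
(P & R) <-> P = 1/4 <-> 3/4 = 1/4
P <-> Q = 3/4 <-> 1/2 = 1/2
(P <-> Q) & R = 1/2 & 1/4 = 1/4
((P & R) <-> P) -> ((P <-> Q) & R) = 1/4 -> 1/4 = 1
(((Q <-> R) & P) -> P) & (((P & R) <-> P) -> ((P <-> Q) & R)) = 1 & 1 = 1
((((Q -> P) <-> Q) & (Q -> P)) -> (~(P & R) <-> ~P)) <-> ((((Q <-> R) & P) -> P) & (((P & R) <-> P) -> ((P <-> Q) & R))) = 1 <-> 1 = 1
R & Q = 1/4 & 1/2 = 1/4
P & P = 3/4 & 3/4 = 3/4
(R & Q) -> (P & P) = 1/4 -> 3/4 = 1
R <-> P = 1/4 <-> 3/4 = 1/4
P & (R <-> P) = 3/4 & 1/4 = 1/4
((R & Q) -> (P & P)) <-> (P & (R <-> P)) = 1 <-> 1/4 = 1/4
P -> R = 3/4 -> 1/4 = 1/4
~(P -> R) = ~1/4 = 0
~~(P -> R) = ~0 = 1
(((R & Q) -> (P & P)) <-> (P & (R <-> P))) & ~~(P -> R) = 1/4 & 1 = 1/4
(((((Q -> P) <-> Q) & (Q -> P)) -> (~(P & R) <-> ~P)) <-> ((((Q <-> R) & P) -> P) & (((P & R) <-> P) -> ((P <-> Q) & R)))) & ((((R & Q) -> (P & P)) <-> (P & (R <-> P))) & ~~(P -> R)) = 1 & 1/4 = 1/4

1/4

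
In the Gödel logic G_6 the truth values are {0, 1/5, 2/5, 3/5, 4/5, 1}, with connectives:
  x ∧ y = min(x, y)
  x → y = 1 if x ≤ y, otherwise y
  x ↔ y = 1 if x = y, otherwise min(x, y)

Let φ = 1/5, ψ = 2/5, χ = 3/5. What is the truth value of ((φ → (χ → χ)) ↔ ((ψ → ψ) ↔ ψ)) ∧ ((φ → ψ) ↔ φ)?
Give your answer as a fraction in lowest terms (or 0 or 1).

1/5

χ → χ = 3/5 → 3/5 = 1
φ → (χ → χ) = 1/5 → 1 = 1
ψ → ψ = 2/5 → 2/5 = 1
(ψ → ψ) ↔ ψ = 1 ↔ 2/5 = 2/5
(φ → (χ → χ)) ↔ ((ψ → ψ) ↔ ψ) = 1 ↔ 2/5 = 2/5
φ → ψ = 1/5 → 2/5 = 1
(φ → ψ) ↔ φ = 1 ↔ 1/5 = 1/5
((φ → (χ → χ)) ↔ ((ψ → ψ) ↔ ψ)) ∧ ((φ → ψ) ↔ φ) = 2/5 ∧ 1/5 = 1/5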